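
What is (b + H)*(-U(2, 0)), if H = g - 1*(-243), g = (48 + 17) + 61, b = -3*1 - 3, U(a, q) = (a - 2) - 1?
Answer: 363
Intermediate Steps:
U(a, q) = -3 + a (U(a, q) = (-2 + a) - 1 = -3 + a)
b = -6 (b = -3 - 3 = -6)
g = 126 (g = 65 + 61 = 126)
H = 369 (H = 126 - 1*(-243) = 126 + 243 = 369)
(b + H)*(-U(2, 0)) = (-6 + 369)*(-(-3 + 2)) = 363*(-1*(-1)) = 363*1 = 363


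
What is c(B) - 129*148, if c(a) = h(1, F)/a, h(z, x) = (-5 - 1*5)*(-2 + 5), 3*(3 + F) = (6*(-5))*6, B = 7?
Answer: -133674/7 ≈ -19096.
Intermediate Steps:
F = -63 (F = -3 + ((6*(-5))*6)/3 = -3 + (-30*6)/3 = -3 + (⅓)*(-180) = -3 - 60 = -63)
h(z, x) = -30 (h(z, x) = (-5 - 5)*3 = -10*3 = -30)
c(a) = -30/a
c(B) - 129*148 = -30/7 - 129*148 = -30*⅐ - 19092 = -30/7 - 19092 = -133674/7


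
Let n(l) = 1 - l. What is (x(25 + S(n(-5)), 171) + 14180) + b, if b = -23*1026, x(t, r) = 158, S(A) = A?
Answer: -9260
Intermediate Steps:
b = -23598
(x(25 + S(n(-5)), 171) + 14180) + b = (158 + 14180) - 23598 = 14338 - 23598 = -9260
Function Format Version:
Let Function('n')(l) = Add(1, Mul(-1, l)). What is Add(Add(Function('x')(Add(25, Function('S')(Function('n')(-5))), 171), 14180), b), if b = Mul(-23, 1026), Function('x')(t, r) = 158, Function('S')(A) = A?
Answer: -9260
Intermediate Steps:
b = -23598
Add(Add(Function('x')(Add(25, Function('S')(Function('n')(-5))), 171), 14180), b) = Add(Add(158, 14180), -23598) = Add(14338, -23598) = -9260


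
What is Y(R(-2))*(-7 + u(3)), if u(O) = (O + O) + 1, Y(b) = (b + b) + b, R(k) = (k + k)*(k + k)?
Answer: 0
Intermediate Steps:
R(k) = 4*k² (R(k) = (2*k)*(2*k) = 4*k²)
Y(b) = 3*b (Y(b) = 2*b + b = 3*b)
u(O) = 1 + 2*O (u(O) = 2*O + 1 = 1 + 2*O)
Y(R(-2))*(-7 + u(3)) = (3*(4*(-2)²))*(-7 + (1 + 2*3)) = (3*(4*4))*(-7 + (1 + 6)) = (3*16)*(-7 + 7) = 48*0 = 0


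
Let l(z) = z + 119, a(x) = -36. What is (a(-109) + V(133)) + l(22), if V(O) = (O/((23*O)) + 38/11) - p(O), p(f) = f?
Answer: -6199/253 ≈ -24.502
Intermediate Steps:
V(O) = 885/253 - O (V(O) = (O/((23*O)) + 38/11) - O = (O*(1/(23*O)) + 38*(1/11)) - O = (1/23 + 38/11) - O = 885/253 - O)
l(z) = 119 + z
(a(-109) + V(133)) + l(22) = (-36 + (885/253 - 1*133)) + (119 + 22) = (-36 + (885/253 - 133)) + 141 = (-36 - 32764/253) + 141 = -41872/253 + 141 = -6199/253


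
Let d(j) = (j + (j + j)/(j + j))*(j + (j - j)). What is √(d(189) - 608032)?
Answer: I*√572122 ≈ 756.39*I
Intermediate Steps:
d(j) = j*(1 + j) (d(j) = (j + (2*j)/((2*j)))*(j + 0) = (j + (2*j)*(1/(2*j)))*j = (j + 1)*j = (1 + j)*j = j*(1 + j))
√(d(189) - 608032) = √(189*(1 + 189) - 608032) = √(189*190 - 608032) = √(35910 - 608032) = √(-572122) = I*√572122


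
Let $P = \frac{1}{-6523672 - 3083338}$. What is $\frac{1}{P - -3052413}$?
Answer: $\frac{9607010}{29324562215129} \approx 3.2761 \cdot 10^{-7}$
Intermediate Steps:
$P = - \frac{1}{9607010}$ ($P = \frac{1}{-9607010} = - \frac{1}{9607010} \approx -1.0409 \cdot 10^{-7}$)
$\frac{1}{P - -3052413} = \frac{1}{- \frac{1}{9607010} - -3052413} = \frac{1}{- \frac{1}{9607010} + 3052413} = \frac{1}{\frac{29324562215129}{9607010}} = \frac{9607010}{29324562215129}$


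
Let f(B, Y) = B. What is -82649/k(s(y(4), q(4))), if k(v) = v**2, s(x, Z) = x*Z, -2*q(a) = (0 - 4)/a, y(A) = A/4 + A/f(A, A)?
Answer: -82649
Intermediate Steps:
y(A) = 1 + A/4 (y(A) = A/4 + A/A = A*(1/4) + 1 = A/4 + 1 = 1 + A/4)
q(a) = 2/a (q(a) = -(0 - 4)/(2*a) = -(-2)/a = 2/a)
s(x, Z) = Z*x
-82649/k(s(y(4), q(4))) = -82649*4/(1 + (1/4)*4)**2 = -82649*4/(1 + 1)**2 = -82649/1**2 = -82649/(1**2) = -82649/1 = -82649*1 = -82649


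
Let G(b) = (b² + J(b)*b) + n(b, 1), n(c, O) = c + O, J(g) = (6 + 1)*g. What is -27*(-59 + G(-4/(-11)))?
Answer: 184842/121 ≈ 1527.6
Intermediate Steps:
J(g) = 7*g
n(c, O) = O + c
G(b) = 1 + b + 8*b² (G(b) = (b² + (7*b)*b) + (1 + b) = (b² + 7*b²) + (1 + b) = 8*b² + (1 + b) = 1 + b + 8*b²)
-27*(-59 + G(-4/(-11))) = -27*(-59 + (1 - 4/(-11) + 8*(-4/(-11))²)) = -27*(-59 + (1 - 4*(-1/11) + 8*(-4*(-1/11))²)) = -27*(-59 + (1 + 4/11 + 8*(4/11)²)) = -27*(-59 + (1 + 4/11 + 8*(16/121))) = -27*(-59 + (1 + 4/11 + 128/121)) = -27*(-59 + 293/121) = -27*(-6846/121) = 184842/121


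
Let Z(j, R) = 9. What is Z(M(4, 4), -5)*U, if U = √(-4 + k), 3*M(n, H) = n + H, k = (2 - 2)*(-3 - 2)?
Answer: 18*I ≈ 18.0*I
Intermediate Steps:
k = 0 (k = 0*(-5) = 0)
M(n, H) = H/3 + n/3 (M(n, H) = (n + H)/3 = (H + n)/3 = H/3 + n/3)
U = 2*I (U = √(-4 + 0) = √(-4) = 2*I ≈ 2.0*I)
Z(M(4, 4), -5)*U = 9*(2*I) = 18*I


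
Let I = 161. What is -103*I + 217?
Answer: -16366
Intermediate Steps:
-103*I + 217 = -103*161 + 217 = -16583 + 217 = -16366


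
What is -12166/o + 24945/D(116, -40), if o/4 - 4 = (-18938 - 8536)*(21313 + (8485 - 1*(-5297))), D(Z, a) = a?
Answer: -2405196952691/3856800104 ≈ -623.63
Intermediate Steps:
o = -3856800104 (o = 16 + 4*((-18938 - 8536)*(21313 + (8485 - 1*(-5297)))) = 16 + 4*(-27474*(21313 + (8485 + 5297))) = 16 + 4*(-27474*(21313 + 13782)) = 16 + 4*(-27474*35095) = 16 + 4*(-964200030) = 16 - 3856800120 = -3856800104)
-12166/o + 24945/D(116, -40) = -12166/(-3856800104) + 24945/(-40) = -12166*(-1/3856800104) + 24945*(-1/40) = 6083/1928400052 - 4989/8 = -2405196952691/3856800104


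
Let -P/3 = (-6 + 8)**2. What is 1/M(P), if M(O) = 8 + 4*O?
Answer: -1/40 ≈ -0.025000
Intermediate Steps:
P = -12 (P = -3*(-6 + 8)**2 = -3*2**2 = -3*4 = -12)
1/M(P) = 1/(8 + 4*(-12)) = 1/(8 - 48) = 1/(-40) = -1/40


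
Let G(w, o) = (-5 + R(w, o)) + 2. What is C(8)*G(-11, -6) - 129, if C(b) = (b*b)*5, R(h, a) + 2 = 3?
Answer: -769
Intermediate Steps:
R(h, a) = 1 (R(h, a) = -2 + 3 = 1)
C(b) = 5*b² (C(b) = b²*5 = 5*b²)
G(w, o) = -2 (G(w, o) = (-5 + 1) + 2 = -4 + 2 = -2)
C(8)*G(-11, -6) - 129 = (5*8²)*(-2) - 129 = (5*64)*(-2) - 129 = 320*(-2) - 129 = -640 - 129 = -769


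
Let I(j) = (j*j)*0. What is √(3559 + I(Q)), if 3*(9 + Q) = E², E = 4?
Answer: √3559 ≈ 59.657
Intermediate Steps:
Q = -11/3 (Q = -9 + (⅓)*4² = -9 + (⅓)*16 = -9 + 16/3 = -11/3 ≈ -3.6667)
I(j) = 0 (I(j) = j²*0 = 0)
√(3559 + I(Q)) = √(3559 + 0) = √3559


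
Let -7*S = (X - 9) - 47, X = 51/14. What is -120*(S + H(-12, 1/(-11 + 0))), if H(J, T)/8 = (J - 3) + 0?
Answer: 661620/49 ≈ 13502.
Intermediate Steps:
X = 51/14 (X = 51*(1/14) = 51/14 ≈ 3.6429)
H(J, T) = -24 + 8*J (H(J, T) = 8*((J - 3) + 0) = 8*((-3 + J) + 0) = 8*(-3 + J) = -24 + 8*J)
S = 733/98 (S = -((51/14 - 9) - 47)/7 = -(-75/14 - 47)/7 = -⅐*(-733/14) = 733/98 ≈ 7.4796)
-120*(S + H(-12, 1/(-11 + 0))) = -120*(733/98 + (-24 + 8*(-12))) = -120*(733/98 + (-24 - 96)) = -120*(733/98 - 120) = -120*(-11027/98) = 661620/49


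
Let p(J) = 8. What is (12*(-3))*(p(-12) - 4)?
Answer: -144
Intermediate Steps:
(12*(-3))*(p(-12) - 4) = (12*(-3))*(8 - 4) = -36*4 = -144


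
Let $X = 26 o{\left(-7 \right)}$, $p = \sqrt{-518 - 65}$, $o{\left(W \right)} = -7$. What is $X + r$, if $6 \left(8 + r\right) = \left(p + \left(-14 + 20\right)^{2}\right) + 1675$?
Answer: $\frac{571}{6} + \frac{i \sqrt{583}}{6} \approx 95.167 + 4.0242 i$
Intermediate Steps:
$p = i \sqrt{583}$ ($p = \sqrt{-583} = i \sqrt{583} \approx 24.145 i$)
$r = \frac{1663}{6} + \frac{i \sqrt{583}}{6}$ ($r = -8 + \frac{\left(i \sqrt{583} + \left(-14 + 20\right)^{2}\right) + 1675}{6} = -8 + \frac{\left(i \sqrt{583} + 6^{2}\right) + 1675}{6} = -8 + \frac{\left(i \sqrt{583} + 36\right) + 1675}{6} = -8 + \frac{\left(36 + i \sqrt{583}\right) + 1675}{6} = -8 + \frac{1711 + i \sqrt{583}}{6} = -8 + \left(\frac{1711}{6} + \frac{i \sqrt{583}}{6}\right) = \frac{1663}{6} + \frac{i \sqrt{583}}{6} \approx 277.17 + 4.0242 i$)
$X = -182$ ($X = 26 \left(-7\right) = -182$)
$X + r = -182 + \left(\frac{1663}{6} + \frac{i \sqrt{583}}{6}\right) = \frac{571}{6} + \frac{i \sqrt{583}}{6}$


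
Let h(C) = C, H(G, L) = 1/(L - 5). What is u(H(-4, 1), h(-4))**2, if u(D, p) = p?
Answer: 16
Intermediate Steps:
H(G, L) = 1/(-5 + L)
u(H(-4, 1), h(-4))**2 = (-4)**2 = 16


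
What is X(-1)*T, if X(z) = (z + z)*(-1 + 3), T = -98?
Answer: 392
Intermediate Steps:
X(z) = 4*z (X(z) = (2*z)*2 = 4*z)
X(-1)*T = (4*(-1))*(-98) = -4*(-98) = 392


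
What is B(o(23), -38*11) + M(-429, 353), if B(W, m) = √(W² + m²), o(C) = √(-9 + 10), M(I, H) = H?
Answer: 353 + 5*√6989 ≈ 771.00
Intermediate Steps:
o(C) = 1 (o(C) = √1 = 1)
B(o(23), -38*11) + M(-429, 353) = √(1² + (-38*11)²) + 353 = √(1 + (-418)²) + 353 = √(1 + 174724) + 353 = √174725 + 353 = 5*√6989 + 353 = 353 + 5*√6989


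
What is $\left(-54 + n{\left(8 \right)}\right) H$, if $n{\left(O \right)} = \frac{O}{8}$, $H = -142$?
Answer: $7526$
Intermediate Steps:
$n{\left(O \right)} = \frac{O}{8}$ ($n{\left(O \right)} = O \frac{1}{8} = \frac{O}{8}$)
$\left(-54 + n{\left(8 \right)}\right) H = \left(-54 + \frac{1}{8} \cdot 8\right) \left(-142\right) = \left(-54 + 1\right) \left(-142\right) = \left(-53\right) \left(-142\right) = 7526$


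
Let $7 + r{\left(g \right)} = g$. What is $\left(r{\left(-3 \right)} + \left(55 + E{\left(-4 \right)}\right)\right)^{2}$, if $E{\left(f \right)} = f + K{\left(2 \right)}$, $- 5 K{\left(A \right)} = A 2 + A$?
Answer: $\frac{39601}{25} \approx 1584.0$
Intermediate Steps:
$r{\left(g \right)} = -7 + g$
$K{\left(A \right)} = - \frac{3 A}{5}$ ($K{\left(A \right)} = - \frac{A 2 + A}{5} = - \frac{2 A + A}{5} = - \frac{3 A}{5}$)
$E{\left(f \right)} = - \frac{6}{5} + f$ ($E{\left(f \right)} = f - \frac{6}{5} = - \frac{6}{5} + f$)
$\left(r{\left(-3 \right)} + \left(55 + E{\left(-4 \right)}\right)\right)^{2} = \left(\left(-7 - 3\right) + \left(55 - \frac{26}{5}\right)\right)^{2} = \left(-10 + \left(55 - \frac{26}{5}\right)\right)^{2} = \left(-10 + \frac{249}{5}\right)^{2} = \left(\frac{199}{5}\right)^{2} = \frac{39601}{25}$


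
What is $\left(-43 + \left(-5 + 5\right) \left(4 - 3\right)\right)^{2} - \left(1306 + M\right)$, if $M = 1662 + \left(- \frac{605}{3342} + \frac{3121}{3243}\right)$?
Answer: $- \frac{4045436327}{3612702} \approx -1119.8$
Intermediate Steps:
$M = \frac{6007133513}{3612702}$ ($M = 1662 + \left(\left(-605\right) \frac{1}{3342} + 3121 \cdot \frac{1}{3243}\right) = 1662 + \left(- \frac{605}{3342} + \frac{3121}{3243}\right) = 1662 + \frac{2822789}{3612702} = \frac{6007133513}{3612702} \approx 1662.8$)
$\left(-43 + \left(-5 + 5\right) \left(4 - 3\right)\right)^{2} - \left(1306 + M\right) = \left(-43 + \left(-5 + 5\right) \left(4 - 3\right)\right)^{2} - \frac{10725322325}{3612702} = \left(-43 + 0 \cdot 1\right)^{2} - \frac{10725322325}{3612702} = \left(-43 + 0\right)^{2} - \frac{10725322325}{3612702} = \left(-43\right)^{2} - \frac{10725322325}{3612702} = 1849 - \frac{10725322325}{3612702} = - \frac{4045436327}{3612702}$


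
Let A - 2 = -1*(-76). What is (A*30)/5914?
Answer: 1170/2957 ≈ 0.39567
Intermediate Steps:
A = 78 (A = 2 - 1*(-76) = 2 + 76 = 78)
(A*30)/5914 = (78*30)/5914 = 2340*(1/5914) = 1170/2957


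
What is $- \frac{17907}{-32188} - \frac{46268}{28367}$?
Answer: $- \frac{981306515}{913076996} \approx -1.0747$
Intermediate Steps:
$- \frac{17907}{-32188} - \frac{46268}{28367} = \left(-17907\right) \left(- \frac{1}{32188}\right) - \frac{46268}{28367} = \frac{17907}{32188} - \frac{46268}{28367} = - \frac{981306515}{913076996}$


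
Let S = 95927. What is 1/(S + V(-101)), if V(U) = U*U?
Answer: 1/106128 ≈ 9.4226e-6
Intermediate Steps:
V(U) = U²
1/(S + V(-101)) = 1/(95927 + (-101)²) = 1/(95927 + 10201) = 1/106128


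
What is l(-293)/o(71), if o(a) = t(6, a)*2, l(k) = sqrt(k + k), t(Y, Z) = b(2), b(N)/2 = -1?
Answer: -I*sqrt(586)/4 ≈ -6.0519*I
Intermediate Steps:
b(N) = -2 (b(N) = 2*(-1) = -2)
t(Y, Z) = -2
l(k) = sqrt(2)*sqrt(k) (l(k) = sqrt(2*k) = sqrt(2)*sqrt(k))
o(a) = -4 (o(a) = -2*2 = -4)
l(-293)/o(71) = (sqrt(2)*sqrt(-293))/(-4) = (sqrt(2)*(I*sqrt(293)))*(-1/4) = (I*sqrt(586))*(-1/4) = -I*sqrt(586)/4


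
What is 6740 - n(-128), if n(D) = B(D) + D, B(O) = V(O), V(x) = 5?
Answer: 6863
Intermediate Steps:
B(O) = 5
n(D) = 5 + D
6740 - n(-128) = 6740 - (5 - 128) = 6740 - 1*(-123) = 6740 + 123 = 6863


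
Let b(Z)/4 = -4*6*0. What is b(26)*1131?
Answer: 0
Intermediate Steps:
b(Z) = 0 (b(Z) = 4*(-4*6*0) = 4*(-24*0) = 4*0 = 0)
b(26)*1131 = 0*1131 = 0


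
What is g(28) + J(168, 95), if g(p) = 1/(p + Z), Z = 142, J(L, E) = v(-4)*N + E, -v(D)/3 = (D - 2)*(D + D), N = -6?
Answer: 163031/170 ≈ 959.01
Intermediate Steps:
v(D) = -6*D*(-2 + D) (v(D) = -3*(D - 2)*(D + D) = -3*(-2 + D)*2*D = -6*D*(-2 + D))
J(L, E) = 864 + E (J(L, E) = (6*(-4)*(2 - 1*(-4)))*(-6) + E = (6*(-4)*(2 + 4))*(-6) + E = (6*(-4)*6)*(-6) + E = -144*(-6) + E = 864 + E)
g(p) = 1/(142 + p) (g(p) = 1/(p + 142) = 1/(142 + p))
g(28) + J(168, 95) = 1/(142 + 28) + (864 + 95) = 1/170 + 959 = 163031/170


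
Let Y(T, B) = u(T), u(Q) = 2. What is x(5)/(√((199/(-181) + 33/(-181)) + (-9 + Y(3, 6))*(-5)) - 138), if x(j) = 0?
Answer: 0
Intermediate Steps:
Y(T, B) = 2
x(5)/(√((199/(-181) + 33/(-181)) + (-9 + Y(3, 6))*(-5)) - 138) = 0/(√((199/(-181) + 33/(-181)) + (-9 + 2)*(-5)) - 138) = 0/(√((199*(-1/181) + 33*(-1/181)) - 7*(-5)) - 138) = 0/(√((-199/181 - 33/181) + 35) - 138) = 0/(√(-232/181 + 35) - 138) = 0/(√(6103/181) - 138) = 0/(√1104643/181 - 138) = 0/(-138 + √1104643/181) = 0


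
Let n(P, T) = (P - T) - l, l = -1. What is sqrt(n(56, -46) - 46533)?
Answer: I*sqrt(46430) ≈ 215.48*I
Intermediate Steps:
n(P, T) = 1 + P - T (n(P, T) = (P - T) - 1*(-1) = (P - T) + 1 = 1 + P - T)
sqrt(n(56, -46) - 46533) = sqrt((1 + 56 - 1*(-46)) - 46533) = sqrt((1 + 56 + 46) - 46533) = sqrt(103 - 46533) = sqrt(-46430) = I*sqrt(46430)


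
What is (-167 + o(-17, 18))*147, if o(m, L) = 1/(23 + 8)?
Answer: -760872/31 ≈ -24544.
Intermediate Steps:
o(m, L) = 1/31
(-167 + o(-17, 18))*147 = (-167 + 1/31)*147 = -5176/31*147 = -760872/31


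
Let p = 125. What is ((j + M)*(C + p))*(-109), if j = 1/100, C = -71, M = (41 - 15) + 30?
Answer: -16483743/50 ≈ -3.2968e+5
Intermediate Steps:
M = 56 (M = 26 + 30 = 56)
j = 1/100 ≈ 0.010000
((j + M)*(C + p))*(-109) = ((1/100 + 56)*(-71 + 125))*(-109) = ((5601/100)*54)*(-109) = (151227/50)*(-109) = -16483743/50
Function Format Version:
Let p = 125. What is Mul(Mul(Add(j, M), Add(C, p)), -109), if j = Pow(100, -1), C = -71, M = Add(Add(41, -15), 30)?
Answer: Rational(-16483743, 50) ≈ -3.2968e+5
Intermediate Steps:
M = 56 (M = Add(26, 30) = 56)
j = Rational(1, 100) ≈ 0.010000
Mul(Mul(Add(j, M), Add(C, p)), -109) = Mul(Mul(Add(Rational(1, 100), 56), Add(-71, 125)), -109) = Mul(Mul(Rational(5601, 100), 54), -109) = Mul(Rational(151227, 50), -109) = Rational(-16483743, 50)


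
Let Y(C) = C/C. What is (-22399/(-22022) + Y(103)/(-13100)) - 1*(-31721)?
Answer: 351977984503/11095700 ≈ 31722.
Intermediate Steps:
Y(C) = 1
(-22399/(-22022) + Y(103)/(-13100)) - 1*(-31721) = (-22399/(-22022) + 1/(-13100)) - 1*(-31721) = (-22399*(-1/22022) + 1*(-1/13100)) + 31721 = (1723/1694 - 1/13100) + 31721 = 11284803/11095700 + 31721 = 351977984503/11095700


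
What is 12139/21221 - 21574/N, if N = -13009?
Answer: 615738105/276063989 ≈ 2.2304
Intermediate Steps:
12139/21221 - 21574/N = 12139/21221 - 21574/(-13009) = 12139*(1/21221) - 21574*(-1/13009) = 12139/21221 + 21574/13009 = 615738105/276063989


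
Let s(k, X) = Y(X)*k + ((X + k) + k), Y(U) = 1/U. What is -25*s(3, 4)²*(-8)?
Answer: 46225/2 ≈ 23113.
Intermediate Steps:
s(k, X) = X + 2*k + k/X (s(k, X) = k/X + ((X + k) + k) = k/X + (X + 2*k) = X + 2*k + k/X)
-25*s(3, 4)²*(-8) = -25*(4 + 2*3 + 3/4)²*(-8) = -25*(4 + 6 + 3*(¼))²*(-8) = -25*(4 + 6 + ¾)²*(-8) = -25*(43/4)²*(-8) = -25*1849/16*(-8) = -46225/16*(-8) = 46225/2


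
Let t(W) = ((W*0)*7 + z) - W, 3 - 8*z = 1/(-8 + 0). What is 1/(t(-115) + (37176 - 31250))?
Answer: 64/386649 ≈ 0.00016552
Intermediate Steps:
z = 25/64 (z = 3/8 - 1/(8*(-8 + 0)) = 3/8 - 1/8/(-8) = 3/8 - 1/8*(-1/8) = 3/8 + 1/64 = 25/64 ≈ 0.39063)
t(W) = 25/64 - W (t(W) = ((W*0)*7 + 25/64) - W = (0*7 + 25/64) - W = (0 + 25/64) - W = 25/64 - W)
1/(t(-115) + (37176 - 31250)) = 1/((25/64 - 1*(-115)) + (37176 - 31250)) = 1/((25/64 + 115) + 5926) = 1/(7385/64 + 5926) = 1/(386649/64) = 64/386649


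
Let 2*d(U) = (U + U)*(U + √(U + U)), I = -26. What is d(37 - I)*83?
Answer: 329427 + 15687*√14 ≈ 3.8812e+5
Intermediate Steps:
d(U) = U*(U + √2*√U) (d(U) = ((U + U)*(U + √(U + U)))/2 = ((2*U)*(U + √(2*U)))/2 = ((2*U)*(U + √2*√U))/2 = (2*U*(U + √2*√U))/2 = U*(U + √2*√U))
d(37 - I)*83 = ((37 - 1*(-26))² + √2*(37 - 1*(-26))^(3/2))*83 = ((37 + 26)² + √2*(37 + 26)^(3/2))*83 = (63² + √2*63^(3/2))*83 = (3969 + √2*(189*√7))*83 = (3969 + 189*√14)*83 = 329427 + 15687*√14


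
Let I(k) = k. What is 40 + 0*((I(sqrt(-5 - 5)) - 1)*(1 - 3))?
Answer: 40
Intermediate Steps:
40 + 0*((I(sqrt(-5 - 5)) - 1)*(1 - 3)) = 40 + 0*((sqrt(-5 - 5) - 1)*(1 - 3)) = 40 + 0*((sqrt(-10) - 1)*(-2)) = 40 + 0*((I*sqrt(10) - 1)*(-2)) = 40 + 0*((-1 + I*sqrt(10))*(-2)) = 40 + 0*(2 - 2*I*sqrt(10)) = 40 + 0 = 40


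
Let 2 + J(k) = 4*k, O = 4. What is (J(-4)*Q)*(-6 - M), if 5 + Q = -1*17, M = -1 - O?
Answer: -396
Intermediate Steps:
M = -5 (M = -1 - 1*4 = -1 - 4 = -5)
J(k) = -2 + 4*k
Q = -22 (Q = -5 - 1*17 = -5 - 17 = -22)
(J(-4)*Q)*(-6 - M) = ((-2 + 4*(-4))*(-22))*(-6 - 1*(-5)) = ((-2 - 16)*(-22))*(-6 + 5) = -18*(-22)*(-1) = 396*(-1) = -396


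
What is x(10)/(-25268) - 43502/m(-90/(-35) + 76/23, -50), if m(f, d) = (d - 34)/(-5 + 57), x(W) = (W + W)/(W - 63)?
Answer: 189338670431/7030821 ≈ 26930.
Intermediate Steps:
x(W) = 2*W/(-63 + W) (x(W) = (2*W)/(-63 + W) = 2*W/(-63 + W))
m(f, d) = -17/26 + d/52 (m(f, d) = (-34 + d)/52 = (-34 + d)*(1/52) = -17/26 + d/52)
x(10)/(-25268) - 43502/m(-90/(-35) + 76/23, -50) = (2*10/(-63 + 10))/(-25268) - 43502/(-17/26 + (1/52)*(-50)) = (2*10/(-53))*(-1/25268) - 43502/(-17/26 - 25/26) = (2*10*(-1/53))*(-1/25268) - 43502/(-21/13) = -20/53*(-1/25268) - 43502*(-13/21) = 5/334801 + 565526/21 = 189338670431/7030821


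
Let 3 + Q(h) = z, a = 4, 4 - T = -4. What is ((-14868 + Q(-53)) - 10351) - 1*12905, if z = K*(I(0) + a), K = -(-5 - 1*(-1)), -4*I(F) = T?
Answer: -38119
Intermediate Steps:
T = 8 (T = 4 - 1*(-4) = 4 + 4 = 8)
I(F) = -2 (I(F) = -¼*8 = -2)
K = 4 (K = -(-5 + 1) = -1*(-4) = 4)
z = 8 (z = 4*(-2 + 4) = 4*2 = 8)
Q(h) = 5 (Q(h) = -3 + 8 = 5)
((-14868 + Q(-53)) - 10351) - 1*12905 = ((-14868 + 5) - 10351) - 1*12905 = (-14863 - 10351) - 12905 = -25214 - 12905 = -38119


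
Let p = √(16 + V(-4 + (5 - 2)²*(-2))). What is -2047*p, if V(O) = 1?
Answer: -2047*√17 ≈ -8440.0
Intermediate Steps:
p = √17 (p = √(16 + 1) = √17 ≈ 4.1231)
-2047*p = -2047*√17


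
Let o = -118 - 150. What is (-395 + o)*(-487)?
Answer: 322881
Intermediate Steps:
o = -268
(-395 + o)*(-487) = (-395 - 268)*(-487) = -663*(-487) = 322881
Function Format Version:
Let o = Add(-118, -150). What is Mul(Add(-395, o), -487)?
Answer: 322881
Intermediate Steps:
o = -268
Mul(Add(-395, o), -487) = Mul(Add(-395, -268), -487) = Mul(-663, -487) = 322881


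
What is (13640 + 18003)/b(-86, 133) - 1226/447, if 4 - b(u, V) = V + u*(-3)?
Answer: -4872961/57663 ≈ -84.508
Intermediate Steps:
b(u, V) = 4 - V + 3*u (b(u, V) = 4 - (V + u*(-3)) = 4 - (V - 3*u) = 4 + (-V + 3*u) = 4 - V + 3*u)
(13640 + 18003)/b(-86, 133) - 1226/447 = (13640 + 18003)/(4 - 1*133 + 3*(-86)) - 1226/447 = 31643/(4 - 133 - 258) - 1226*1/447 = 31643/(-387) - 1226/447 = 31643*(-1/387) - 1226/447 = -31643/387 - 1226/447 = -4872961/57663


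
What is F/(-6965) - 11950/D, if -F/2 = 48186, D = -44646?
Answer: 313275433/22211385 ≈ 14.104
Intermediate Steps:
F = -96372 (F = -2*48186 = -96372)
F/(-6965) - 11950/D = -96372/(-6965) - 11950/(-44646) = -96372*(-1/6965) - 11950*(-1/44646) = 96372/6965 + 5975/22323 = 313275433/22211385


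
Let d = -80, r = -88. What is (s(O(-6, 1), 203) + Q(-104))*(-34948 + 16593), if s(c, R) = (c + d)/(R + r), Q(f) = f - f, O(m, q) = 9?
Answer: 260641/23 ≈ 11332.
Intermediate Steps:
Q(f) = 0
s(c, R) = (-80 + c)/(-88 + R) (s(c, R) = (c - 80)/(R - 88) = (-80 + c)/(-88 + R))
(s(O(-6, 1), 203) + Q(-104))*(-34948 + 16593) = ((-80 + 9)/(-88 + 203) + 0)*(-34948 + 16593) = (-71/115 + 0)*(-18355) = -71/115*(-18355) = 260641/23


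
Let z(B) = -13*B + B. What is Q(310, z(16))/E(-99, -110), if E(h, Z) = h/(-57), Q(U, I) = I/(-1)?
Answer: 1216/11 ≈ 110.55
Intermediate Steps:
z(B) = -12*B
Q(U, I) = -I (Q(U, I) = I*(-1) = -I)
E(h, Z) = -h/57 (E(h, Z) = h*(-1/57) = -h/57)
Q(310, z(16))/E(-99, -110) = (-(-12)*16)/((-1/57*(-99))) = (-1*(-192))/(33/19) = 192*(19/33) = 1216/11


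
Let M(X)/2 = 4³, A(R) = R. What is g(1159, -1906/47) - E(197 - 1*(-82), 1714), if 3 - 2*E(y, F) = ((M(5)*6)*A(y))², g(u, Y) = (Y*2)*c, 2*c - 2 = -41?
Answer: 2157887177775/94 ≈ 2.2956e+10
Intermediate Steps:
M(X) = 128 (M(X) = 2*4³ = 2*64 = 128)
c = -39/2 (c = 1 + (½)*(-41) = 1 - 41/2 = -39/2 ≈ -19.500)
g(u, Y) = -39*Y (g(u, Y) = (Y*2)*(-39/2) = (2*Y)*(-39/2) = -39*Y)
E(y, F) = 3/2 - 294912*y² (E(y, F) = 3/2 - 589824*y²/2 = 3/2 - 294912*y²)
g(1159, -1906/47) - E(197 - 1*(-82), 1714) = -(-74334)/47 - (3/2 - 294912*(197 - 1*(-82))²) = -(-74334)/47 - (3/2 - 294912*(197 + 82)²) = -39*(-1906/47) - (3/2 - 294912*279²) = 74334/47 - (3/2 - 294912*77841) = 74334/47 - (3/2 - 22956244992) = 74334/47 - 1*(-45912489981/2) = 74334/47 + 45912489981/2 = 2157887177775/94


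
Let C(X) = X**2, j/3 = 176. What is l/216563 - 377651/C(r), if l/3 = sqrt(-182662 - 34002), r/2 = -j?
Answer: -377651/1115136 + 6*I*sqrt(54166)/216563 ≈ -0.33866 + 0.0064481*I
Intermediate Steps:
j = 528 (j = 3*176 = 528)
r = -1056 (r = 2*(-1*528) = 2*(-528) = -1056)
l = 6*I*sqrt(54166) (l = 3*sqrt(-182662 - 34002) = 3*sqrt(-216664) = 3*(2*I*sqrt(54166)) = 6*I*sqrt(54166) ≈ 1396.4*I)
l/216563 - 377651/C(r) = (6*I*sqrt(54166))/216563 - 377651/((-1056)**2) = (6*I*sqrt(54166))*(1/216563) - 377651/1115136 = 6*I*sqrt(54166)/216563 - 377651*1/1115136 = 6*I*sqrt(54166)/216563 - 377651/1115136 = -377651/1115136 + 6*I*sqrt(54166)/216563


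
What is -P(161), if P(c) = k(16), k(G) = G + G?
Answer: -32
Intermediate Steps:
k(G) = 2*G
P(c) = 32 (P(c) = 2*16 = 32)
-P(161) = -1*32 = -32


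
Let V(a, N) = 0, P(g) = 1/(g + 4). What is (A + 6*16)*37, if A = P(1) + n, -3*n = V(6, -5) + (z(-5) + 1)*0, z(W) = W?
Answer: 17797/5 ≈ 3559.4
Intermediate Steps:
P(g) = 1/(4 + g)
n = 0 (n = -(0 + (-5 + 1)*0)/3 = -(0 - 4*0)/3 = -(0 + 0)/3 = -⅓*0 = 0)
A = ⅕ (A = 1/(4 + 1) + 0 = 1/5 + 0 = ⅕ + 0 = ⅕ ≈ 0.20000)
(A + 6*16)*37 = (⅕ + 6*16)*37 = (⅕ + 96)*37 = (481/5)*37 = 17797/5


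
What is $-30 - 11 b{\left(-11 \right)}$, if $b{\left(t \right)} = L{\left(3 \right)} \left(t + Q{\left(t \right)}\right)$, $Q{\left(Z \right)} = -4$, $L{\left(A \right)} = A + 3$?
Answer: $960$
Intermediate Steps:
$L{\left(A \right)} = 3 + A$
$b{\left(t \right)} = -24 + 6 t$ ($b{\left(t \right)} = \left(3 + 3\right) \left(t - 4\right) = 6 \left(-4 + t\right) = -24 + 6 t$)
$-30 - 11 b{\left(-11 \right)} = -30 - 11 \left(-24 + 6 \left(-11\right)\right) = -30 - 11 \left(-24 - 66\right) = -30 - -990 = -30 + 990 = 960$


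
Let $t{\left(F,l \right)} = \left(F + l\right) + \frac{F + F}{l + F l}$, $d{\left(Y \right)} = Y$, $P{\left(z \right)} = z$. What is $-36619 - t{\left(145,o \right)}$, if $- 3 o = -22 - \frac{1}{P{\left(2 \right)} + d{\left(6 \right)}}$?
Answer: $- \frac{1267003777}{34456} \approx -36772.0$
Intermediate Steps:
$o = \frac{59}{8}$ ($o = - \frac{-22 - \frac{1}{2 + 6}}{3} = - \frac{-22 - \frac{1}{8}}{3} = \left(- \frac{1}{3}\right) \left(- \frac{177}{8}\right) = \frac{59}{8} \approx 7.375$)
$t{\left(F,l \right)} = F + l + \frac{2 F}{l + F l}$ ($t{\left(F,l \right)} = \left(F + l\right) + \frac{2 F}{l + F l} = F + l + \frac{2 F}{l + F l}$)
$-36619 - t{\left(145,o \right)} = -36619 - \frac{\left(\frac{59}{8}\right)^{2} + 2 \cdot 145 + 145 \cdot \frac{59}{8} + 145 \left(\frac{59}{8}\right)^{2} + \frac{59 \cdot 145^{2}}{8}}{\frac{59}{8} \left(1 + 145\right)} = -36619 - \frac{8 \left(\frac{3481}{64} + 290 + \frac{8555}{8} + 145 \cdot \frac{3481}{64} + \frac{59}{8} \cdot 21025\right)}{59 \cdot 146} = -36619 - \frac{8}{59} \cdot \frac{1}{146} \left(\frac{3481}{64} + 290 + \frac{8555}{8} + \frac{504745}{64} + \frac{1240475}{8}\right) = -36619 - \frac{8}{59} \cdot \frac{1}{146} \cdot \frac{5259513}{32} = -36619 - \frac{5259513}{34456} = - \frac{1267003777}{34456}$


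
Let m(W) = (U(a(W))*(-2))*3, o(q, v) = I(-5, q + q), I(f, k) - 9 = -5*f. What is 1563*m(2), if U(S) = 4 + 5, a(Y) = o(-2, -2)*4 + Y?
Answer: -84402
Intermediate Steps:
I(f, k) = 9 - 5*f
o(q, v) = 34 (o(q, v) = 9 - 5*(-5) = 9 + 25 = 34)
a(Y) = 136 + Y (a(Y) = 34*4 + Y = 136 + Y)
U(S) = 9
m(W) = -54 (m(W) = (9*(-2))*3 = -18*3 = -54)
1563*m(2) = 1563*(-54) = -84402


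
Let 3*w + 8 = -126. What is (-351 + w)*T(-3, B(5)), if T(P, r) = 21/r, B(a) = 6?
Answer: -8309/6 ≈ -1384.8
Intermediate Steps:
w = -134/3 (w = -8/3 + (1/3)*(-126) = -8/3 - 42 = -134/3 ≈ -44.667)
(-351 + w)*T(-3, B(5)) = (-351 - 134/3)*(21/6) = -8309/6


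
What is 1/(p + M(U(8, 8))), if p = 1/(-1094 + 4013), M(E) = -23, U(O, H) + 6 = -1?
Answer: -2919/67136 ≈ -0.043479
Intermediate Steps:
U(O, H) = -7 (U(O, H) = -6 - 1 = -7)
p = 1/2919 ≈ 0.00034258
1/(p + M(U(8, 8))) = 1/(1/2919 - 23) = 1/(-67136/2919) = -2919/67136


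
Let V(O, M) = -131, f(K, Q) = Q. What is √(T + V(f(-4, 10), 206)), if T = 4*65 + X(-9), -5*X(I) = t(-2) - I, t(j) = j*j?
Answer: 2*√790/5 ≈ 11.243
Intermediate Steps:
t(j) = j²
X(I) = -⅘ + I/5 (X(I) = -((-2)² - I)/5 = -(4 - I)/5 = -⅘ + I/5)
T = 1287/5 (T = 4*65 + (-⅘ + (⅕)*(-9)) = 260 + (-⅘ - 9/5) = 260 - 13/5 = 1287/5 ≈ 257.40)
√(T + V(f(-4, 10), 206)) = √(1287/5 - 131) = √(632/5) = 2*√790/5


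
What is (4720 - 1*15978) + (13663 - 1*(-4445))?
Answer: 6850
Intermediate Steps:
(4720 - 1*15978) + (13663 - 1*(-4445)) = (4720 - 15978) + (13663 + 4445) = -11258 + 18108 = 6850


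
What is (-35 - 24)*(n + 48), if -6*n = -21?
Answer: -6077/2 ≈ -3038.5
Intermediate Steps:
n = 7/2 (n = -⅙*(-21) = 7/2 ≈ 3.5000)
(-35 - 24)*(n + 48) = (-35 - 24)*(7/2 + 48) = -59*103/2 = -6077/2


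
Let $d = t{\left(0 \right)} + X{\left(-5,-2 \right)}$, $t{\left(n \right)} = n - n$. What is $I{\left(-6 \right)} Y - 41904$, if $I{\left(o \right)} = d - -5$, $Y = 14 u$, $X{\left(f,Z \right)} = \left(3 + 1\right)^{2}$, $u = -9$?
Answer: $-44550$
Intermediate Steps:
$t{\left(n \right)} = 0$
$X{\left(f,Z \right)} = 16$ ($X{\left(f,Z \right)} = 4^{2} = 16$)
$Y = -126$ ($Y = 14 \left(-9\right) = -126$)
$d = 16$ ($d = 0 + 16 = 16$)
$I{\left(o \right)} = 21$ ($I{\left(o \right)} = 16 - -5 = 16 + 5 = 21$)
$I{\left(-6 \right)} Y - 41904 = 21 \left(-126\right) - 41904 = -2646 - 41904 = -44550$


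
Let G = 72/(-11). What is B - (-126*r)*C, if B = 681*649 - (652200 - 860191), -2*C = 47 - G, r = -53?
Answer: 9116231/11 ≈ 8.2875e+5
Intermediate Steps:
G = -72/11 (G = 72*(-1/11) = -72/11 ≈ -6.5455)
C = -589/22 (C = -(47 - 1*(-72/11))/2 = -(47 + 72/11)/2 = -1/2*589/11 = -589/22 ≈ -26.773)
B = 649960 (B = 441969 - 1*(-207991) = 441969 + 207991 = 649960)
B - (-126*r)*C = 649960 - (-126*(-53))*(-589)/22 = 649960 - 6678*(-589)/22 = 649960 - 1*(-1966671/11) = 649960 + 1966671/11 = 9116231/11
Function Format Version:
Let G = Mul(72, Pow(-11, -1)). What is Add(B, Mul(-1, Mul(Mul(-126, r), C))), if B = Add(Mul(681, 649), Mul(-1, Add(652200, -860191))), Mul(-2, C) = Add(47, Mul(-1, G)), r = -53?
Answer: Rational(9116231, 11) ≈ 8.2875e+5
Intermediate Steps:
G = Rational(-72, 11) (G = Mul(72, Rational(-1, 11)) = Rational(-72, 11) ≈ -6.5455)
C = Rational(-589, 22) (C = Mul(Rational(-1, 2), Add(47, Mul(-1, Rational(-72, 11)))) = Mul(Rational(-1, 2), Add(47, Rational(72, 11))) = Mul(Rational(-1, 2), Rational(589, 11)) = Rational(-589, 22) ≈ -26.773)
B = 649960 (B = Add(441969, Mul(-1, -207991)) = Add(441969, 207991) = 649960)
Add(B, Mul(-1, Mul(Mul(-126, r), C))) = Add(649960, Mul(-1, Mul(Mul(-126, -53), Rational(-589, 22)))) = Add(649960, Mul(-1, Mul(6678, Rational(-589, 22)))) = Add(649960, Mul(-1, Rational(-1966671, 11))) = Add(649960, Rational(1966671, 11)) = Rational(9116231, 11)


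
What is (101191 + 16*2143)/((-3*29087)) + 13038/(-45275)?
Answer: -7271520643/3950741775 ≈ -1.8405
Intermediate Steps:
(101191 + 16*2143)/((-3*29087)) + 13038/(-45275) = (101191 + 34288)/(-87261) + 13038*(-1/45275) = 135479*(-1/87261) - 13038/45275 = -135479/87261 - 13038/45275 = -7271520643/3950741775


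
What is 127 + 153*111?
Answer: 17110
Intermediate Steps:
127 + 153*111 = 127 + 16983 = 17110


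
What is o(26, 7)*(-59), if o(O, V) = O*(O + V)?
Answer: -50622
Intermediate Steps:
o(26, 7)*(-59) = (26*(26 + 7))*(-59) = (26*33)*(-59) = 858*(-59) = -50622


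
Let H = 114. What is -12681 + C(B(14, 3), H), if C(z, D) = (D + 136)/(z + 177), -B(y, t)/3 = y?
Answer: -342337/27 ≈ -12679.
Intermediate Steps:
B(y, t) = -3*y
C(z, D) = (136 + D)/(177 + z)
-12681 + C(B(14, 3), H) = -12681 + (136 + 114)/(177 - 3*14) = -12681 + 250/(177 - 42) = -12681 + 250/135 = -12681 + (1/135)*250 = -12681 + 50/27 = -342337/27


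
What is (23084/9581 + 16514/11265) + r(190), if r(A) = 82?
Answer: 9268519024/107929965 ≈ 85.875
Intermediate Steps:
(23084/9581 + 16514/11265) + r(190) = (23084/9581 + 16514/11265) + 82 = 418261894/107929965 + 82 = 9268519024/107929965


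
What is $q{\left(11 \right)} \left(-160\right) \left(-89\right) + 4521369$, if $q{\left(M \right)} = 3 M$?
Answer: $4991289$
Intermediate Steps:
$q{\left(11 \right)} \left(-160\right) \left(-89\right) + 4521369 = 3 \cdot 11 \left(-160\right) \left(-89\right) + 4521369 = 33 \left(-160\right) \left(-89\right) + 4521369 = \left(-5280\right) \left(-89\right) + 4521369 = 469920 + 4521369 = 4991289$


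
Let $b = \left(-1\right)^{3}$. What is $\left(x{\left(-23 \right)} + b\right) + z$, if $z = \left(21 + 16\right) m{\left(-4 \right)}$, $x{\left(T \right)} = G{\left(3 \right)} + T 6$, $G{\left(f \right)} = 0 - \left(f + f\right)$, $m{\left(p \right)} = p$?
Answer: $-293$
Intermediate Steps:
$G{\left(f \right)} = - 2 f$ ($G{\left(f \right)} = 0 - 2 f = - 2 f$)
$x{\left(T \right)} = -6 + 6 T$ ($x{\left(T \right)} = \left(-2\right) 3 + T 6 = -6 + 6 T$)
$b = -1$
$z = -148$ ($z = \left(21 + 16\right) \left(-4\right) = 37 \left(-4\right) = -148$)
$\left(x{\left(-23 \right)} + b\right) + z = \left(\left(-6 + 6 \left(-23\right)\right) - 1\right) - 148 = \left(\left(-6 - 138\right) - 1\right) - 148 = \left(-144 - 1\right) - 148 = -145 - 148 = -293$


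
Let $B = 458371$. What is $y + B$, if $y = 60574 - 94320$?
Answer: $424625$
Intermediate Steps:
$y = -33746$ ($y = 60574 - 94320 = -33746$)
$y + B = -33746 + 458371 = 424625$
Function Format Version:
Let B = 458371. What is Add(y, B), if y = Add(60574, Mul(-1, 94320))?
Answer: 424625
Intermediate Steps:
y = -33746 (y = Add(60574, -94320) = -33746)
Add(y, B) = Add(-33746, 458371) = 424625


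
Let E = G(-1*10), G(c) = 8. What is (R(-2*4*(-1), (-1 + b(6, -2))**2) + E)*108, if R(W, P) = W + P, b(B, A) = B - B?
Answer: 1836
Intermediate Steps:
b(B, A) = 0
R(W, P) = P + W
E = 8
(R(-2*4*(-1), (-1 + b(6, -2))**2) + E)*108 = (((-1 + 0)**2 - 2*4*(-1)) + 8)*108 = (((-1)**2 - 8*(-1)) + 8)*108 = ((1 + 8) + 8)*108 = (9 + 8)*108 = 17*108 = 1836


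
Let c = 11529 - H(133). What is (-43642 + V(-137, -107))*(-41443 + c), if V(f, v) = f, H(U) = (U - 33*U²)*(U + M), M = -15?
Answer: -3013543137882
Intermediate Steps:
H(U) = (-15 + U)*(U - 33*U²) (H(U) = (U - 33*U²)*(U - 15) = (U - 33*U²)*(-15 + U) = (-15 + U)*(U - 33*U²))
c = 68876801 (c = 11529 - 133*(-15 - 33*133² + 496*133) = 11529 - 133*(-15 - 33*17689 + 65968) = 11529 - 133*(-15 - 583737 + 65968) = 11529 - 133*(-517784) = 11529 - 1*(-68865272) = 11529 + 68865272 = 68876801)
(-43642 + V(-137, -107))*(-41443 + c) = (-43642 - 137)*(-41443 + 68876801) = -43779*68835358 = -3013543137882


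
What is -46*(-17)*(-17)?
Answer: -13294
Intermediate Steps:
-46*(-17)*(-17) = 782*(-17) = -13294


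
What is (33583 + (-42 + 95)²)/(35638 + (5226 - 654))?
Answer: 18196/20105 ≈ 0.90505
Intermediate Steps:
(33583 + (-42 + 95)²)/(35638 + (5226 - 654)) = (33583 + 53²)/(35638 + 4572) = (33583 + 2809)/40210 = 36392*(1/40210) = 18196/20105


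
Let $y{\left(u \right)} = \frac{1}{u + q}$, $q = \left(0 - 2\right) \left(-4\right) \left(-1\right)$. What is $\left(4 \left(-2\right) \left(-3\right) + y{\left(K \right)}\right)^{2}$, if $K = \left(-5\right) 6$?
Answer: $\frac{829921}{1444} \approx 574.74$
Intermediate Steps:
$K = -30$
$q = -8$ ($q = \left(-2\right) \left(-4\right) \left(-1\right) = 8 \left(-1\right) = -8$)
$y{\left(u \right)} = \frac{1}{-8 + u}$ ($y{\left(u \right)} = \frac{1}{u - 8} = \frac{1}{-8 + u}$)
$\left(4 \left(-2\right) \left(-3\right) + y{\left(K \right)}\right)^{2} = \left(4 \left(-2\right) \left(-3\right) + \frac{1}{-8 - 30}\right)^{2} = \left(\left(-8\right) \left(-3\right) + \frac{1}{-38}\right)^{2} = \left(24 - \frac{1}{38}\right)^{2} = \left(\frac{911}{38}\right)^{2} = \frac{829921}{1444}$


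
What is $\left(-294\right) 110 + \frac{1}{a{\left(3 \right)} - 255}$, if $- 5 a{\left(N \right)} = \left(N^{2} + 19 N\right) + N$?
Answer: $- \frac{43464965}{1344} \approx -32340.0$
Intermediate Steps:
$a{\left(N \right)} = - 4 N - \frac{N^{2}}{5}$ ($a{\left(N \right)} = - \frac{\left(N^{2} + 19 N\right) + N}{5} = - \frac{N^{2} + 20 N}{5} = - 4 N - \frac{N^{2}}{5}$)
$\left(-294\right) 110 + \frac{1}{a{\left(3 \right)} - 255} = \left(-294\right) 110 + \frac{1}{\left(- \frac{1}{5}\right) 3 \left(20 + 3\right) - 255} = -32340 + \frac{1}{\left(- \frac{1}{5}\right) 3 \cdot 23 - 255} = -32340 + \frac{1}{- \frac{69}{5} - 255} = -32340 + \frac{1}{- \frac{1344}{5}} = -32340 - \frac{5}{1344} = - \frac{43464965}{1344}$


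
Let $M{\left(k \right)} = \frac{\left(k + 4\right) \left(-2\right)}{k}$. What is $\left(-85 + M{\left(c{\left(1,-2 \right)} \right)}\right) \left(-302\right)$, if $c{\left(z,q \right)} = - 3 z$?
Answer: $\frac{76406}{3} \approx 25469.0$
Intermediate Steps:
$M{\left(k \right)} = \frac{-8 - 2 k}{k}$ ($M{\left(k \right)} = \frac{\left(4 + k\right) \left(-2\right)}{k} = \frac{-8 - 2 k}{k}$)
$\left(-85 + M{\left(c{\left(1,-2 \right)} \right)}\right) \left(-302\right) = \left(-85 - \left(2 + \frac{8}{\left(-3\right) 1}\right)\right) \left(-302\right) = \left(-85 - \left(2 + \frac{8}{-3}\right)\right) \left(-302\right) = \left(-85 - - \frac{2}{3}\right) \left(-302\right) = \left(-85 + \left(-2 + \frac{8}{3}\right)\right) \left(-302\right) = \left(-85 + \frac{2}{3}\right) \left(-302\right) = \left(- \frac{253}{3}\right) \left(-302\right) = \frac{76406}{3}$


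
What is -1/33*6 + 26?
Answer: 284/11 ≈ 25.818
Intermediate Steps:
-1/33*6 + 26 = -2/11 + 26 = 284/11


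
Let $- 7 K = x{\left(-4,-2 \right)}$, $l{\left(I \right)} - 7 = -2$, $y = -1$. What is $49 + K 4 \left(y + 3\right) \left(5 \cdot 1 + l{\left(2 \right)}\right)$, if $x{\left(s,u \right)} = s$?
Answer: $\frac{663}{7} \approx 94.714$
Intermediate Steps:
$l{\left(I \right)} = 5$ ($l{\left(I \right)} = 7 - 2 = 5$)
$K = \frac{4}{7}$ ($K = \left(- \frac{1}{7}\right) \left(-4\right) = \frac{4}{7} \approx 0.57143$)
$49 + K 4 \left(y + 3\right) \left(5 \cdot 1 + l{\left(2 \right)}\right) = 49 + \frac{4 \cdot 4 \left(-1 + 3\right) \left(5 \cdot 1 + 5\right)}{7} = 49 + \frac{4 \cdot 4 \cdot 2 \left(5 + 5\right)}{7} = 49 + \frac{4 \cdot 8 \cdot 10}{7} = 49 + \frac{4}{7} \cdot 80 = 49 + \frac{320}{7} = \frac{663}{7}$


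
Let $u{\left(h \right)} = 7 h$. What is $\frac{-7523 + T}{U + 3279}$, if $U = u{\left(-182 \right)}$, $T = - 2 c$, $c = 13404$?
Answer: $- \frac{34331}{2005} \approx -17.123$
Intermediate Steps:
$T = -26808$ ($T = \left(-2\right) 13404 = -26808$)
$U = -1274$ ($U = 7 \left(-182\right) = -1274$)
$\frac{-7523 + T}{U + 3279} = \frac{-7523 - 26808}{-1274 + 3279} = - \frac{34331}{2005}$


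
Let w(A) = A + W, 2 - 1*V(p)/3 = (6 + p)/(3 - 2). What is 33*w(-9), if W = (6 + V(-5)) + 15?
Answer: 495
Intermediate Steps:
V(p) = -12 - 3*p (V(p) = 6 - 3*(6 + p)/(3 - 2) = 6 - 3*(6 + p)/1 = 6 - 3*(6 + p) = 6 + (-18 - 3*p) = -12 - 3*p)
W = 24 (W = (6 + (-12 - 3*(-5))) + 15 = (6 + (-12 + 15)) + 15 = (6 + 3) + 15 = 9 + 15 = 24)
w(A) = 24 + A (w(A) = A + 24 = 24 + A)
33*w(-9) = 33*(24 - 9) = 33*15 = 495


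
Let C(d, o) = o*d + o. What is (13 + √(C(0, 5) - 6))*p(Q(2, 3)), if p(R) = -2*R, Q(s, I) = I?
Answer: -78 - 6*I ≈ -78.0 - 6.0*I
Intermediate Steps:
C(d, o) = o + d*o (C(d, o) = d*o + o = o + d*o)
(13 + √(C(0, 5) - 6))*p(Q(2, 3)) = (13 + √(5*(1 + 0) - 6))*(-2*3) = (13 + √(5*1 - 6))*(-6) = (13 + √(5 - 6))*(-6) = (13 + √(-1))*(-6) = (13 + I)*(-6) = -78 - 6*I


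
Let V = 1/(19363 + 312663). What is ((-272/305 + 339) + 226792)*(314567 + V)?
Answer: 7235354276639315469/101267930 ≈ 7.1448e+10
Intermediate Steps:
V = 1/332026 ≈ 3.0118e-6
((-272/305 + 339) + 226792)*(314567 + V) = ((-272/305 + 339) + 226792)*(314567 + 1/332026) = (((1/305)*(-272) + 339) + 226792)*(104444422743/332026) = ((-272/305 + 339) + 226792)*(104444422743/332026) = (103123/305 + 226792)*(104444422743/332026) = (69274683/305)*(104444422743/332026) = 7235354276639315469/101267930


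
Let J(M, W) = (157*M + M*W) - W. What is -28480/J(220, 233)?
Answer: -28480/85567 ≈ -0.33284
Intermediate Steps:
J(M, W) = -W + 157*M + M*W
-28480/J(220, 233) = -28480/(-1*233 + 157*220 + 220*233) = -28480/(-233 + 34540 + 51260) = -28480/85567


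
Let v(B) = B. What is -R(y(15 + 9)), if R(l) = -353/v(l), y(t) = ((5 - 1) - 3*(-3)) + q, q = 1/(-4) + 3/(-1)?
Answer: 1412/39 ≈ 36.205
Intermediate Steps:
q = -13/4 (q = 1*(-¼) + 3*(-1) = -¼ - 3 = -13/4 ≈ -3.2500)
y(t) = 39/4 (y(t) = ((5 - 1) - 3*(-3)) - 13/4 = (4 + 9) - 13/4 = 13 - 13/4 = 39/4)
R(l) = -353/l
-R(y(15 + 9)) = -(-353)/39/4 = -(-353)*4/39 = -1*(-1412/39) = 1412/39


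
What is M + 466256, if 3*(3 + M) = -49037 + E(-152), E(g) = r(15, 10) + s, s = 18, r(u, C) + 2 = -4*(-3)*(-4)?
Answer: 1349690/3 ≈ 4.4990e+5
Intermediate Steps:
r(u, C) = -50 (r(u, C) = -2 - 4*(-3)*(-4) = -2 + 12*(-4) = -2 - 48 = -50)
E(g) = -32 (E(g) = -50 + 18 = -32)
M = -49078/3 (M = -3 + (-49037 - 32)/3 = -3 + (1/3)*(-49069) = -3 - 49069/3 = -49078/3 ≈ -16359.)
M + 466256 = -49078/3 + 466256 = 1349690/3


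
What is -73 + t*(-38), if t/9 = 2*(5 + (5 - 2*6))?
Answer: 1295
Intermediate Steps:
t = -36 (t = 9*(2*(5 + (5 - 2*6))) = 9*(2*(5 + (5 - 12))) = 9*(2*(5 - 7)) = 9*(2*(-2)) = 9*(-4) = -36)
-73 + t*(-38) = -73 - 36*(-38) = -73 + 1368 = 1295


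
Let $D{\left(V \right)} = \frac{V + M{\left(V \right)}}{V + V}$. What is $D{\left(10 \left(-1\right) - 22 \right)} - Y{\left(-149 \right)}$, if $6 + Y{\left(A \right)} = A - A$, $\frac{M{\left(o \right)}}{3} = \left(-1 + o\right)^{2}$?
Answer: $- \frac{2851}{64} \approx -44.547$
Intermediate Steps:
$M{\left(o \right)} = 3 \left(-1 + o\right)^{2}$
$D{\left(V \right)} = \frac{V + 3 \left(-1 + V\right)^{2}}{2 V}$ ($D{\left(V \right)} = \frac{V + 3 \left(-1 + V\right)^{2}}{V + V} = \frac{V + 3 \left(-1 + V\right)^{2}}{2 V}$)
$Y{\left(A \right)} = -6$ ($Y{\left(A \right)} = -6 + \left(A - A\right) = -6 + 0 = -6$)
$D{\left(10 \left(-1\right) - 22 \right)} - Y{\left(-149 \right)} = \frac{\left(10 \left(-1\right) - 22\right) + 3 \left(-1 + \left(10 \left(-1\right) - 22\right)\right)^{2}}{2 \left(10 \left(-1\right) - 22\right)} - -6 = \frac{\left(-10 - 22\right) + 3 \left(-1 - 32\right)^{2}}{2 \left(-10 - 22\right)} + 6 = \frac{-32 + 3 \left(-1 - 32\right)^{2}}{2 \left(-32\right)} + 6 = \frac{1}{2} \left(- \frac{1}{32}\right) \left(-32 + 3 \left(-33\right)^{2}\right) + 6 = \frac{1}{2} \left(- \frac{1}{32}\right) \left(-32 + 3 \cdot 1089\right) + 6 = \frac{1}{2} \left(- \frac{1}{32}\right) \left(-32 + 3267\right) + 6 = \frac{1}{2} \left(- \frac{1}{32}\right) 3235 + 6 = - \frac{3235}{64} + 6 = - \frac{2851}{64}$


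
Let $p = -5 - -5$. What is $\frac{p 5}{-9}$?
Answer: $0$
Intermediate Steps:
$p = 0$ ($p = -5 + 5 = 0$)
$\frac{p 5}{-9} = \frac{0 \cdot 5}{-9} = 0 \left(- \frac{1}{9}\right) = 0$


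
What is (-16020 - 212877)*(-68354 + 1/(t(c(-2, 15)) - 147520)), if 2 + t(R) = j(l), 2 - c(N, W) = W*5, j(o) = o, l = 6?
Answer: 769346367830835/49172 ≈ 1.5646e+10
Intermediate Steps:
c(N, W) = 2 - 5*W (c(N, W) = 2 - W*5 = 2 - 5*W)
t(R) = 4 (t(R) = -2 + 6 = 4)
(-16020 - 212877)*(-68354 + 1/(t(c(-2, 15)) - 147520)) = (-16020 - 212877)*(-68354 + 1/(4 - 147520)) = -228897*(-68354 + 1/(-147516)) = -228897*(-68354 - 1/147516) = -228897*(-10083308665/147516) = 769346367830835/49172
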